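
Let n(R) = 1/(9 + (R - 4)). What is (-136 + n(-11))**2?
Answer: 667489/36 ≈ 18541.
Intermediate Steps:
n(R) = 1/(5 + R) (n(R) = 1/(9 + (-4 + R)) = 1/(5 + R))
(-136 + n(-11))**2 = (-136 + 1/(5 - 11))**2 = (-136 + 1/(-6))**2 = (-136 - 1/6)**2 = (-817/6)**2 = 667489/36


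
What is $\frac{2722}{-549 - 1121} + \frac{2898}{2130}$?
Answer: $- \frac{3194}{11857} \approx -0.26938$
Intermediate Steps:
$\frac{2722}{-549 - 1121} + \frac{2898}{2130} = \frac{2722}{-549 - 1121} + 2898 \cdot \frac{1}{2130} = \frac{2722}{-1670} + \frac{483}{355} = 2722 \left(- \frac{1}{1670}\right) + \frac{483}{355} = - \frac{1361}{835} + \frac{483}{355} = - \frac{3194}{11857}$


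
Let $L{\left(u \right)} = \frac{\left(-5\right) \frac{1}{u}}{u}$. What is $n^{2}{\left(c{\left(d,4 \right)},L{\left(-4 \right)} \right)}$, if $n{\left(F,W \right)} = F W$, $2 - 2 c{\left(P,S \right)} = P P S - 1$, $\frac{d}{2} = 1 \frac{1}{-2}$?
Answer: $\frac{25}{1024} \approx 0.024414$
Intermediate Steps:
$d = -1$ ($d = 2 \cdot 1 \frac{1}{-2} = 2 \cdot 1 \left(- \frac{1}{2}\right) = 2 \left(- \frac{1}{2}\right) = -1$)
$L{\left(u \right)} = - \frac{5}{u^{2}}$
$c{\left(P,S \right)} = \frac{3}{2} - \frac{S P^{2}}{2}$ ($c{\left(P,S \right)} = 1 - \frac{P P S - 1}{2} = 1 - \frac{P^{2} S - 1}{2} = 1 - \frac{S P^{2} - 1}{2} = 1 - \frac{-1 + S P^{2}}{2} = 1 - \left(- \frac{1}{2} + \frac{S P^{2}}{2}\right) = \frac{3}{2} - \frac{S P^{2}}{2}$)
$n^{2}{\left(c{\left(d,4 \right)},L{\left(-4 \right)} \right)} = \left(\left(\frac{3}{2} - 2 \left(-1\right)^{2}\right) \left(- \frac{5}{16}\right)\right)^{2} = \left(\left(\frac{3}{2} - 2 \cdot 1\right) \left(\left(-5\right) \frac{1}{16}\right)\right)^{2} = \left(\left(\frac{3}{2} - 2\right) \left(- \frac{5}{16}\right)\right)^{2} = \left(\left(- \frac{1}{2}\right) \left(- \frac{5}{16}\right)\right)^{2} = \left(\frac{5}{32}\right)^{2} = \frac{25}{1024}$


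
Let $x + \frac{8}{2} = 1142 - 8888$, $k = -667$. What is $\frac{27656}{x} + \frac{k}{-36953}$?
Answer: $- \frac{508401459}{143192875} \approx -3.5505$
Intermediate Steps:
$x = -7750$ ($x = -4 + \left(1142 - 8888\right) = -4 - 7746 = -7750$)
$\frac{27656}{x} + \frac{k}{-36953} = \frac{27656}{-7750} - \frac{667}{-36953} = 27656 \left(- \frac{1}{7750}\right) - - \frac{667}{36953} = - \frac{13828}{3875} + \frac{667}{36953} = - \frac{508401459}{143192875}$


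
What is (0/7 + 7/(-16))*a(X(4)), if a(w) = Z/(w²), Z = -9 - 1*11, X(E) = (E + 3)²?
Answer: 5/1372 ≈ 0.0036443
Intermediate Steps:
X(E) = (3 + E)²
Z = -20 (Z = -9 - 11 = -20)
a(w) = -20/w²
(0/7 + 7/(-16))*a(X(4)) = (0/7 + 7/(-16))*(-20/(3 + 4)⁴) = (0*(⅐) + 7*(-1/16))*(-20/(7²)²) = (0 - 7/16)*(-20/49²) = -(-35)/(4*2401) = -7/16*(-20/2401) = 5/1372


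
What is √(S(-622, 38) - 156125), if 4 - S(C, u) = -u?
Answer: I*√156083 ≈ 395.07*I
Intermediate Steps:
S(C, u) = 4 + u (S(C, u) = 4 - (-1)*u = 4 + u)
√(S(-622, 38) - 156125) = √((4 + 38) - 156125) = √(42 - 156125) = √(-156083) = I*√156083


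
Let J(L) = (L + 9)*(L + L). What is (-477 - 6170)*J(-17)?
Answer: -1807984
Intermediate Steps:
J(L) = 2*L*(9 + L) (J(L) = (9 + L)*(2*L) = 2*L*(9 + L))
(-477 - 6170)*J(-17) = (-477 - 6170)*(2*(-17)*(9 - 17)) = -13294*(-17)*(-8) = -6647*272 = -1807984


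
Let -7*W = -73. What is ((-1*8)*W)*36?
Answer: -21024/7 ≈ -3003.4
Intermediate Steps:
W = 73/7 (W = -⅐*(-73) = 73/7 ≈ 10.429)
((-1*8)*W)*36 = (-1*8*(73/7))*36 = -8*73/7*36 = -584/7*36 = -21024/7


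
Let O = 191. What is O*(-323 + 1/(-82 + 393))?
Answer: -19186332/311 ≈ -61692.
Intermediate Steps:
O*(-323 + 1/(-82 + 393)) = 191*(-323 + 1/(-82 + 393)) = 191*(-323 + 1/311) = 191*(-100452/311) = -19186332/311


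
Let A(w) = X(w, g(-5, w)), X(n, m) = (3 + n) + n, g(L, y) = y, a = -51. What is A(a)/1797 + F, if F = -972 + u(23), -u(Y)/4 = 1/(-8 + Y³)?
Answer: -7079713895/7283241 ≈ -972.06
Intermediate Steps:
u(Y) = -4/(-8 + Y³)
X(n, m) = 3 + 2*n
A(w) = 3 + 2*w
F = -11818552/12159 (F = -972 - 4/(-8 + 23³) = -972 - 4/(-8 + 12167) = -972 - 4/12159 = -11818552/12159 ≈ -972.00)
A(a)/1797 + F = (3 + 2*(-51))/1797 - 11818552/12159 = (3 - 102)*(1/1797) - 11818552/12159 = -99*1/1797 - 11818552/12159 = -33/599 - 11818552/12159 = -7079713895/7283241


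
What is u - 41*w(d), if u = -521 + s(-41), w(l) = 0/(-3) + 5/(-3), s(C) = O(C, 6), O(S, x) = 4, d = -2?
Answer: -1346/3 ≈ -448.67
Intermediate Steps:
s(C) = 4
w(l) = -5/3 (w(l) = 0*(-1/3) + 5*(-1/3) = 0 - 5/3 = -5/3)
u = -517 (u = -521 + 4 = -517)
u - 41*w(d) = -517 - 41*(-5)/3 = -517 - 1*(-205/3) = -517 + 205/3 = -1346/3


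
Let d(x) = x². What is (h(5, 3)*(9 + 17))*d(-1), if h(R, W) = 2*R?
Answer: 260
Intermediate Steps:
(h(5, 3)*(9 + 17))*d(-1) = ((2*5)*(9 + 17))*(-1)² = (10*26)*1 = 260*1 = 260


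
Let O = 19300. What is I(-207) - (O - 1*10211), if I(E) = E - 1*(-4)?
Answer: -9292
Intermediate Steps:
I(E) = 4 + E (I(E) = E + 4 = 4 + E)
I(-207) - (O - 1*10211) = (4 - 207) - (19300 - 1*10211) = -203 - (19300 - 10211) = -203 - 1*9089 = -203 - 9089 = -9292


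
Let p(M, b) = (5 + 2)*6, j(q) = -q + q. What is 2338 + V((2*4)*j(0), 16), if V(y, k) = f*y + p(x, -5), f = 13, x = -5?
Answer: 2380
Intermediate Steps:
j(q) = 0
p(M, b) = 42 (p(M, b) = 7*6 = 42)
V(y, k) = 42 + 13*y (V(y, k) = 13*y + 42 = 42 + 13*y)
2338 + V((2*4)*j(0), 16) = 2338 + (42 + 13*((2*4)*0)) = 2338 + (42 + 13*(8*0)) = 2338 + (42 + 13*0) = 2338 + (42 + 0) = 2338 + 42 = 2380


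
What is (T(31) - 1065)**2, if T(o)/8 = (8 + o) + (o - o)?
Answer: 567009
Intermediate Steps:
T(o) = 64 + 8*o (T(o) = 8*((8 + o) + (o - o)) = 8*((8 + o) + 0) = 8*(8 + o) = 64 + 8*o)
(T(31) - 1065)**2 = ((64 + 8*31) - 1065)**2 = ((64 + 248) - 1065)**2 = (312 - 1065)**2 = (-753)**2 = 567009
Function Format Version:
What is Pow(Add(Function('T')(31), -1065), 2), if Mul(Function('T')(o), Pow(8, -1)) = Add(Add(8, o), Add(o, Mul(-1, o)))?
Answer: 567009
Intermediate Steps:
Function('T')(o) = Add(64, Mul(8, o)) (Function('T')(o) = Mul(8, Add(Add(8, o), Add(o, Mul(-1, o)))) = Mul(8, Add(Add(8, o), 0)) = Mul(8, Add(8, o)) = Add(64, Mul(8, o)))
Pow(Add(Function('T')(31), -1065), 2) = Pow(Add(Add(64, Mul(8, 31)), -1065), 2) = Pow(Add(Add(64, 248), -1065), 2) = Pow(Add(312, -1065), 2) = Pow(-753, 2) = 567009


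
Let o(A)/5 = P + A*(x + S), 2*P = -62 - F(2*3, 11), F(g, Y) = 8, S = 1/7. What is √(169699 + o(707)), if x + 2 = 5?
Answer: √180634 ≈ 425.01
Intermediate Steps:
x = 3 (x = -2 + 5 = 3)
S = ⅐ ≈ 0.14286
P = -35 (P = (-62 - 1*8)/2 = (-62 - 8)/2 = (½)*(-70) = -35)
o(A) = -175 + 110*A/7 (o(A) = 5*(-35 + A*(3 + ⅐)) = 5*(-35 + A*(22/7)) = 5*(-35 + 22*A/7) = -175 + 110*A/7)
√(169699 + o(707)) = √(169699 + (-175 + (110/7)*707)) = √(169699 + (-175 + 11110)) = √(169699 + 10935) = √180634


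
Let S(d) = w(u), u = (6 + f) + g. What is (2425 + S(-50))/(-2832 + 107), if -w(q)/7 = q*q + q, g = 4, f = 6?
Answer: -521/2725 ≈ -0.19119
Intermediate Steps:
u = 16 (u = (6 + 6) + 4 = 12 + 4 = 16)
w(q) = -7*q - 7*q² (w(q) = -7*(q*q + q) = -7*(q² + q) = -7*(q + q²) = -7*q - 7*q²)
S(d) = -1904 (S(d) = -7*16*(1 + 16) = -7*16*17 = -1904)
(2425 + S(-50))/(-2832 + 107) = (2425 - 1904)/(-2832 + 107) = 521/(-2725) = 521*(-1/2725) = -521/2725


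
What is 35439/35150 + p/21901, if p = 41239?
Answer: 202336399/69983650 ≈ 2.8912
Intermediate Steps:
35439/35150 + p/21901 = 35439/35150 + 41239/21901 = 35439*(1/35150) + 41239*(1/21901) = 35439/35150 + 3749/1991 = 202336399/69983650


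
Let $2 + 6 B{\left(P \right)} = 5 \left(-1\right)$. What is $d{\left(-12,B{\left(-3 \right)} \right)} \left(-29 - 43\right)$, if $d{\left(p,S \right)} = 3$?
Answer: $-216$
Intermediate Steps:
$B{\left(P \right)} = - \frac{7}{6}$ ($B{\left(P \right)} = - \frac{1}{3} + \frac{5 \left(-1\right)}{6} = - \frac{1}{3} + \frac{1}{6} \left(-5\right) = - \frac{1}{3} - \frac{5}{6} = - \frac{7}{6}$)
$d{\left(-12,B{\left(-3 \right)} \right)} \left(-29 - 43\right) = 3 \left(-29 - 43\right) = 3 \left(-72\right) = -216$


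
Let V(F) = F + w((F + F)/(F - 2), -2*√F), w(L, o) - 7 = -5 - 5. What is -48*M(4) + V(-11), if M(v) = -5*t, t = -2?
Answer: -494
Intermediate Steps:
w(L, o) = -3 (w(L, o) = 7 + (-5 - 5) = 7 - 10 = -3)
M(v) = 10 (M(v) = -5*(-2) = 10)
V(F) = -3 + F (V(F) = F - 3 = -3 + F)
-48*M(4) + V(-11) = -48*10 + (-3 - 11) = -480 - 14 = -494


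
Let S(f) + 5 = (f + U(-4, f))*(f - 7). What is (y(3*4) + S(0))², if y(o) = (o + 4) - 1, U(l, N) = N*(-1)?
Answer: 100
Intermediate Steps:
U(l, N) = -N
y(o) = 3 + o (y(o) = (4 + o) - 1 = 3 + o)
S(f) = -5 (S(f) = -5 + (f - f)*(f - 7) = -5 + 0*(-7 + f) = -5 + 0 = -5)
(y(3*4) + S(0))² = ((3 + 3*4) - 5)² = ((3 + 12) - 5)² = (15 - 5)² = 10² = 100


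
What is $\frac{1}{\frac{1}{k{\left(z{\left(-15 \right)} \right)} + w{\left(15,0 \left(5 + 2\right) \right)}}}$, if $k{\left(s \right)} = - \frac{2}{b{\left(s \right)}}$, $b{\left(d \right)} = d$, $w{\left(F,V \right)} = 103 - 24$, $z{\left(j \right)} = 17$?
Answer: $\frac{1341}{17} \approx 78.882$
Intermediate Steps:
$w{\left(F,V \right)} = 79$ ($w{\left(F,V \right)} = 103 - 24 = 79$)
$k{\left(s \right)} = - \frac{2}{s}$
$\frac{1}{\frac{1}{k{\left(z{\left(-15 \right)} \right)} + w{\left(15,0 \left(5 + 2\right) \right)}}} = \frac{1}{\frac{1}{- \frac{2}{17} + 79}} = \frac{1}{\frac{1}{\frac{1341}{17}}} = \frac{1}{\frac{17}{1341}} = \frac{1341}{17}$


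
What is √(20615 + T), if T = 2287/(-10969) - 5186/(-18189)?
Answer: √91178861001826236394/66505047 ≈ 143.58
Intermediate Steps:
T = 15286991/199515141 (T = 2287*(-1/10969) - 5186*(-1/18189) = -2287/10969 + 5186/18189 = 15286991/199515141 ≈ 0.076621)
√(20615 + T) = √(20615 + 15286991/199515141) = √(4113019918706/199515141) = √91178861001826236394/66505047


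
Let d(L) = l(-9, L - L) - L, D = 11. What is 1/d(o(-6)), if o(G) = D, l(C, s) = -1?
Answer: -1/12 ≈ -0.083333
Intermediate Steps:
o(G) = 11
d(L) = -1 - L
1/d(o(-6)) = 1/(-1 - 1*11) = 1/(-1 - 11) = 1/(-12) = -1/12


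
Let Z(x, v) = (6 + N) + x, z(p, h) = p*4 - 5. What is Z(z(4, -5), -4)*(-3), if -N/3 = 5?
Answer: -6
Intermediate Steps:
N = -15 (N = -3*5 = -15)
z(p, h) = -5 + 4*p (z(p, h) = 4*p - 5 = -5 + 4*p)
Z(x, v) = -9 + x (Z(x, v) = (6 - 15) + x = -9 + x)
Z(z(4, -5), -4)*(-3) = (-9 + (-5 + 4*4))*(-3) = (-9 + (-5 + 16))*(-3) = (-9 + 11)*(-3) = 2*(-3) = -6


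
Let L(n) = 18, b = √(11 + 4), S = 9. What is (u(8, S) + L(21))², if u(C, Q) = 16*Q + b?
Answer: (162 + √15)² ≈ 27514.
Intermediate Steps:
b = √15 ≈ 3.8730
u(C, Q) = √15 + 16*Q (u(C, Q) = 16*Q + √15 = √15 + 16*Q)
(u(8, S) + L(21))² = ((√15 + 16*9) + 18)² = ((√15 + 144) + 18)² = ((144 + √15) + 18)² = (162 + √15)²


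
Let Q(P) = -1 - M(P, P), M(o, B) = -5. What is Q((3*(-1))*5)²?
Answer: 16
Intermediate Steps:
Q(P) = 4 (Q(P) = -1 - 1*(-5) = -1 + 5 = 4)
Q((3*(-1))*5)² = 4² = 16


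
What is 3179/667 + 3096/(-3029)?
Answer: 7564159/2020343 ≈ 3.7440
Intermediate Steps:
3179/667 + 3096/(-3029) = 3179*(1/667) + 3096*(-1/3029) = 3179/667 - 3096/3029 = 7564159/2020343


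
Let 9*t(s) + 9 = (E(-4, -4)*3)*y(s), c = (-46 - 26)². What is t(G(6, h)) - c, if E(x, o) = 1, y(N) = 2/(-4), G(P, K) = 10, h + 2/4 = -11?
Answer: -31111/6 ≈ -5185.2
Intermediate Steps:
h = -23/2 (h = -½ - 11 = -23/2 ≈ -11.500)
y(N) = -½ (y(N) = 2*(-¼) = -½)
c = 5184 (c = (-72)² = 5184)
t(s) = -7/6 (t(s) = -1 + ((1*3)*(-½))/9 = -1 + (3*(-½))/9 = -1 + (⅑)*(-3/2) = -1 - ⅙ = -7/6)
t(G(6, h)) - c = -7/6 - 1*5184 = -7/6 - 5184 = -31111/6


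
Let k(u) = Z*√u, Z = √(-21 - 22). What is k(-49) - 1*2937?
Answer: -2937 - 7*√43 ≈ -2982.9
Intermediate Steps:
Z = I*√43 (Z = √(-43) = I*√43 ≈ 6.5574*I)
k(u) = I*√43*√u (k(u) = (I*√43)*√u = I*√43*√u)
k(-49) - 1*2937 = I*√43*√(-49) - 1*2937 = I*√43*(7*I) - 2937 = -7*√43 - 2937 = -2937 - 7*√43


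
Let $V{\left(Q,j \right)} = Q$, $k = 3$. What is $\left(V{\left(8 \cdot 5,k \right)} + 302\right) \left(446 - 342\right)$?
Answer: $35568$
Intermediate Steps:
$\left(V{\left(8 \cdot 5,k \right)} + 302\right) \left(446 - 342\right) = \left(8 \cdot 5 + 302\right) \left(446 - 342\right) = \left(40 + 302\right) 104 = 342 \cdot 104 = 35568$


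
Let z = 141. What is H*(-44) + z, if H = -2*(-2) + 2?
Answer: -123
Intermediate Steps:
H = 6 (H = 4 + 2 = 6)
H*(-44) + z = 6*(-44) + 141 = -264 + 141 = -123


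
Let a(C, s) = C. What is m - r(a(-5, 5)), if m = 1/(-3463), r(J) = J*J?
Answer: -86576/3463 ≈ -25.000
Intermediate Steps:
r(J) = J**2
m = -1/3463 ≈ -0.00028877
m - r(a(-5, 5)) = -1/3463 - 1*(-5)**2 = -1/3463 - 1*25 = -1/3463 - 25 = -86576/3463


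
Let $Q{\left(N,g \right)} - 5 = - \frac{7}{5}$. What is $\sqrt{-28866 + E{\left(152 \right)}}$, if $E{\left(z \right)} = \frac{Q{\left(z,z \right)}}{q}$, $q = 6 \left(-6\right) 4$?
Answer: $\frac{i \sqrt{11546410}}{20} \approx 169.9 i$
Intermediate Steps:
$Q{\left(N,g \right)} = \frac{18}{5}$ ($Q{\left(N,g \right)} = 5 - \frac{7}{5} = \frac{18}{5}$)
$q = -144$ ($q = \left(-36\right) 4 = -144$)
$E{\left(z \right)} = - \frac{1}{40}$ ($E{\left(z \right)} = \frac{18}{5 \left(-144\right)} = \frac{18}{5} \left(- \frac{1}{144}\right) = - \frac{1}{40}$)
$\sqrt{-28866 + E{\left(152 \right)}} = \sqrt{-28866 - \frac{1}{40}} = \sqrt{- \frac{1154641}{40}} = \frac{i \sqrt{11546410}}{20}$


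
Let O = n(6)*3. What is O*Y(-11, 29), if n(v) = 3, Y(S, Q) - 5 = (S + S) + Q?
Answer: 108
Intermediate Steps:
Y(S, Q) = 5 + Q + 2*S (Y(S, Q) = 5 + ((S + S) + Q) = 5 + (2*S + Q) = 5 + (Q + 2*S) = 5 + Q + 2*S)
O = 9 (O = 3*3 = 9)
O*Y(-11, 29) = 9*(5 + 29 + 2*(-11)) = 9*(5 + 29 - 22) = 9*12 = 108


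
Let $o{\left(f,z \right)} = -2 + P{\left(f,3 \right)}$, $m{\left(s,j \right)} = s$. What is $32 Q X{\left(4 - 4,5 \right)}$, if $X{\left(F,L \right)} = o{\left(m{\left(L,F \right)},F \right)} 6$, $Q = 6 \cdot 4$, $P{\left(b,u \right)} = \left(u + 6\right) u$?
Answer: $115200$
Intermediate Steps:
$P{\left(b,u \right)} = u \left(6 + u\right)$ ($P{\left(b,u \right)} = \left(6 + u\right) u = u \left(6 + u\right)$)
$Q = 24$
$o{\left(f,z \right)} = 25$ ($o{\left(f,z \right)} = -2 + 3 \left(6 + 3\right) = -2 + 3 \cdot 9 = -2 + 27 = 25$)
$X{\left(F,L \right)} = 150$ ($X{\left(F,L \right)} = 25 \cdot 6 = 150$)
$32 Q X{\left(4 - 4,5 \right)} = 32 \cdot 24 \cdot 150 = 768 \cdot 150 = 115200$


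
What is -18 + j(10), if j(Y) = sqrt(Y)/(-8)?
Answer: -18 - sqrt(10)/8 ≈ -18.395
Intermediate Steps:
j(Y) = -sqrt(Y)/8
-18 + j(10) = -18 - sqrt(10)/8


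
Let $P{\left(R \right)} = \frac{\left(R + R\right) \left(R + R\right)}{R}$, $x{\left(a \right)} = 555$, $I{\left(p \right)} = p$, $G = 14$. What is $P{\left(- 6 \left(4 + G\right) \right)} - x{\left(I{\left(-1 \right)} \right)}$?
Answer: $-987$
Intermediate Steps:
$P{\left(R \right)} = 4 R$ ($P{\left(R \right)} = \frac{2 R 2 R}{R} = \frac{4 R^{2}}{R} = 4 R$)
$P{\left(- 6 \left(4 + G\right) \right)} - x{\left(I{\left(-1 \right)} \right)} = 4 \left(- 6 \left(4 + 14\right)\right) - 555 = 4 \left(\left(-6\right) 18\right) - 555 = 4 \left(-108\right) - 555 = -432 - 555 = -987$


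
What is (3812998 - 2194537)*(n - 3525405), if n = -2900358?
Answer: -10399846810743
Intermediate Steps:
(3812998 - 2194537)*(n - 3525405) = (3812998 - 2194537)*(-2900358 - 3525405) = 1618461*(-6425763) = -10399846810743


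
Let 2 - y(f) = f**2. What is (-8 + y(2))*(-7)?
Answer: 70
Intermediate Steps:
y(f) = 2 - f**2
(-8 + y(2))*(-7) = (-8 + (2 - 1*2**2))*(-7) = (-8 + (2 - 1*4))*(-7) = (-8 + (2 - 4))*(-7) = (-8 - 2)*(-7) = -10*(-7) = 70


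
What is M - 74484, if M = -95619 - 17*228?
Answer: -173979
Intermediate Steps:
M = -99495 (M = -95619 - 1*3876 = -95619 - 3876 = -99495)
M - 74484 = -99495 - 74484 = -173979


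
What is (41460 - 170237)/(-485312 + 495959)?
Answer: -128777/10647 ≈ -12.095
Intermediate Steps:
(41460 - 170237)/(-485312 + 495959) = -128777/10647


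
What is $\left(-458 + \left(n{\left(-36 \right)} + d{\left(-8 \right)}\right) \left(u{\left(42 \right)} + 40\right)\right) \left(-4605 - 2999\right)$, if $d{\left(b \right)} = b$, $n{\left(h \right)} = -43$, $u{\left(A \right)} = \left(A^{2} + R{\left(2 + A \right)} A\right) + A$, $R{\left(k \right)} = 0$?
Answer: $719368816$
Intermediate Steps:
$u{\left(A \right)} = A + A^{2}$ ($u{\left(A \right)} = \left(A^{2} + 0 A\right) + A = \left(A^{2} + 0\right) + A = A^{2} + A = A + A^{2}$)
$\left(-458 + \left(n{\left(-36 \right)} + d{\left(-8 \right)}\right) \left(u{\left(42 \right)} + 40\right)\right) \left(-4605 - 2999\right) = \left(-458 + \left(-43 - 8\right) \left(42 \left(1 + 42\right) + 40\right)\right) \left(-4605 - 2999\right) = \left(-458 - 51 \left(42 \cdot 43 + 40\right)\right) \left(-7604\right) = \left(-458 - 51 \left(1806 + 40\right)\right) \left(-7604\right) = \left(-458 - 94146\right) \left(-7604\right) = \left(-94604\right) \left(-7604\right) = 719368816$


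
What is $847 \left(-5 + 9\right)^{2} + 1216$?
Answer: $14768$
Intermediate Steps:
$847 \left(-5 + 9\right)^{2} + 1216 = 847 \cdot 4^{2} + 1216 = 847 \cdot 16 + 1216 = 13552 + 1216 = 14768$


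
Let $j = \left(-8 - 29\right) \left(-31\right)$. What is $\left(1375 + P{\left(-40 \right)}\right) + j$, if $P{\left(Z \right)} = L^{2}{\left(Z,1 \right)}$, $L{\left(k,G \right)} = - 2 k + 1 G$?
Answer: $9083$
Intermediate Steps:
$L{\left(k,G \right)} = G - 2 k$ ($L{\left(k,G \right)} = - 2 k + G = G - 2 k$)
$P{\left(Z \right)} = \left(1 - 2 Z\right)^{2}$
$j = 1147$ ($j = \left(-37\right) \left(-31\right) = 1147$)
$\left(1375 + P{\left(-40 \right)}\right) + j = \left(1375 + \left(-1 + 2 \left(-40\right)\right)^{2}\right) + 1147 = \left(1375 + \left(-1 - 80\right)^{2}\right) + 1147 = \left(1375 + \left(-81\right)^{2}\right) + 1147 = \left(1375 + 6561\right) + 1147 = 7936 + 1147 = 9083$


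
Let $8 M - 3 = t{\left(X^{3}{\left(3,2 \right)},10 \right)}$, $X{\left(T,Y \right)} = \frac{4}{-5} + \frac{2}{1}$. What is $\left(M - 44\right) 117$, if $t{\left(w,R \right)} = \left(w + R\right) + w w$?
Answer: $- \frac{611116623}{125000} \approx -4888.9$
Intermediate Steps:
$X{\left(T,Y \right)} = \frac{6}{5}$ ($X{\left(T,Y \right)} = 4 \left(- \frac{1}{5}\right) + 2 \cdot 1 = - \frac{4}{5} + 2 = \frac{6}{5}$)
$t{\left(w,R \right)} = R + w + w^{2}$ ($t{\left(w,R \right)} = \left(R + w\right) + w^{2} = R + w + w^{2}$)
$M = \frac{276781}{125000}$ ($M = \frac{3}{8} + \frac{10 + \left(\frac{6}{5}\right)^{3} + \left(\left(\frac{6}{5}\right)^{3}\right)^{2}}{8} = \frac{3}{8} + \frac{10 + \frac{216}{125} + \left(\frac{216}{125}\right)^{2}}{8} = \frac{3}{8} + \frac{10 + \frac{216}{125} + \frac{46656}{15625}}{8} = \frac{3}{8} + \frac{1}{8} \cdot \frac{229906}{15625} = \frac{3}{8} + \frac{114953}{62500} = \frac{276781}{125000} \approx 2.2142$)
$\left(M - 44\right) 117 = \left(\frac{276781}{125000} - 44\right) 117 = \left(- \frac{5223219}{125000}\right) 117 = - \frac{611116623}{125000}$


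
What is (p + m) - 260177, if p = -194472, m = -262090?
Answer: -716739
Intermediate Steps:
(p + m) - 260177 = (-194472 - 262090) - 260177 = -456562 - 260177 = -716739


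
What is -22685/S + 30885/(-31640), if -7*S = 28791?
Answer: 118144679/26027064 ≈ 4.5393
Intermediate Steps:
S = -4113 (S = -⅐*28791 = -4113)
-22685/S + 30885/(-31640) = -22685/(-4113) + 30885/(-31640) = -22685*(-1/4113) + 30885*(-1/31640) = 22685/4113 - 6177/6328 = 118144679/26027064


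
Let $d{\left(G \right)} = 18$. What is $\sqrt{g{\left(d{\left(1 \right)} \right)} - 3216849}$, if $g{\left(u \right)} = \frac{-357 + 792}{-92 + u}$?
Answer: $\frac{i \sqrt{17615497314}}{74} \approx 1793.6 i$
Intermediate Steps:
$g{\left(u \right)} = \frac{435}{-92 + u}$
$\sqrt{g{\left(d{\left(1 \right)} \right)} - 3216849} = \sqrt{\frac{435}{-92 + 18} - 3216849} = \sqrt{\frac{435}{-74} - 3216849} = \sqrt{435 \left(- \frac{1}{74}\right) - 3216849} = \sqrt{- \frac{435}{74} - 3216849} = \sqrt{- \frac{238047261}{74}} = \frac{i \sqrt{17615497314}}{74}$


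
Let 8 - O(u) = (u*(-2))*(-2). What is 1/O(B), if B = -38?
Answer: 1/160 ≈ 0.0062500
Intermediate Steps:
O(u) = 8 - 4*u (O(u) = 8 - u*(-2)*(-2) = 8 - (-2*u)*(-2) = 8 - 4*u)
1/O(B) = 1/(8 - 4*(-38)) = 1/(8 + 152) = 1/160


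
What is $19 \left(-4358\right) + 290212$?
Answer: $207410$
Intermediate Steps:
$19 \left(-4358\right) + 290212 = -82802 + 290212 = 207410$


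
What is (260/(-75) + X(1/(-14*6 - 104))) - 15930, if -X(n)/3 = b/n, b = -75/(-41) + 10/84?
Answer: -63863024/4305 ≈ -14835.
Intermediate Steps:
b = 3355/1722 (b = -75*(-1/41) + 10*(1/84) = 75/41 + 5/42 = 3355/1722 ≈ 1.9483)
X(n) = -3355/(574*n)
(260/(-75) + X(1/(-14*6 - 104))) - 15930 = (260/(-75) - 3355/(574*(1/(-14*6 - 104)))) - 15930 = (260*(-1/75) - 3355/(574*(1/(-84 - 104)))) - 15930 = (-52/15 - 3355/(574*(1/(-188)))) - 15930 = (-52/15 - 3355/(574*(-1/188))) - 15930 = (-52/15 - 3355/574*(-188)) - 15930 = (-52/15 + 315370/287) - 15930 = 4715626/4305 - 15930 = -63863024/4305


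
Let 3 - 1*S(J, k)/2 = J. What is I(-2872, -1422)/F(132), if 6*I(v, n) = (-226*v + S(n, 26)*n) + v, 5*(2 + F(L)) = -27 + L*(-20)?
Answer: 2838750/2677 ≈ 1060.4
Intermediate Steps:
S(J, k) = 6 - 2*J
F(L) = -37/5 - 4*L (F(L) = -2 + (-27 + L*(-20))/5 = -2 + (-27 - 20*L)/5 = -2 + (-27/5 - 4*L) = -37/5 - 4*L)
I(v, n) = -75*v/2 + n*(6 - 2*n)/6 (I(v, n) = ((-226*v + (6 - 2*n)*n) + v)/6 = ((-226*v + n*(6 - 2*n)) + v)/6 = (-225*v + n*(6 - 2*n))/6 = -75*v/2 + n*(6 - 2*n)/6)
I(-2872, -1422)/F(132) = (-1422 - 75/2*(-2872) - ⅓*(-1422)²)/(-37/5 - 4*132) = (-1422 + 107700 - ⅓*2022084)/(-37/5 - 528) = (-1422 + 107700 - 674028)/(-2677/5) = -567750*(-5/2677) = 2838750/2677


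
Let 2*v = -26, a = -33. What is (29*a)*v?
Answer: 12441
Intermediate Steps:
v = -13 (v = (1/2)*(-26) = -13)
(29*a)*v = (29*(-33))*(-13) = -957*(-13) = 12441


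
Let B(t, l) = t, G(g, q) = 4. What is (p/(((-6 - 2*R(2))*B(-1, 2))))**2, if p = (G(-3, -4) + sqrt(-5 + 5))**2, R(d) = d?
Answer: 64/25 ≈ 2.5600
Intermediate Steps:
p = 16 (p = (4 + sqrt(-5 + 5))**2 = (4 + sqrt(0))**2 = (4 + 0)**2 = 4**2 = 16)
(p/(((-6 - 2*R(2))*B(-1, 2))))**2 = (16/(((-6 - 2*2)*(-1))))**2 = (16/(((-6 - 4)*(-1))))**2 = (16/((-10*(-1))))**2 = (16/10)**2 = (16*(1/10))**2 = (8/5)**2 = 64/25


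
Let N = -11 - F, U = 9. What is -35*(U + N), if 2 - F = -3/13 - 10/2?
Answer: 4200/13 ≈ 323.08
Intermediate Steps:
F = 94/13 (F = 2 - (-3/13 - 10/2) = 2 - (-3*1/13 - 10*½) = 2 - (-3/13 - 5) = 2 - 1*(-68/13) = 2 + 68/13 = 94/13 ≈ 7.2308)
N = -237/13 (N = -11 - 1*94/13 = -11 - 94/13 = -237/13 ≈ -18.231)
-35*(U + N) = -35*(9 - 237/13) = -35*(-120/13) = 4200/13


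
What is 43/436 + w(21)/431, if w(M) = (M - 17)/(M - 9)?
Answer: 56035/563748 ≈ 0.099397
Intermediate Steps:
w(M) = (-17 + M)/(-9 + M)
43/436 + w(21)/431 = 43/436 + ((-17 + 21)/(-9 + 21))/431 = 43*(1/436) + (4/12)*(1/431) = 43/436 + ((1/12)*4)*(1/431) = 43/436 + (1/3)*(1/431) = 43/436 + 1/1293 = 56035/563748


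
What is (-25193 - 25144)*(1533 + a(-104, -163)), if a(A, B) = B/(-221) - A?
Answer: -1071704340/13 ≈ -8.2439e+7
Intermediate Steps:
a(A, B) = -A - B/221 (a(A, B) = B*(-1/221) - A = -B/221 - A = -A - B/221)
(-25193 - 25144)*(1533 + a(-104, -163)) = (-25193 - 25144)*(1533 + (-1*(-104) - 1/221*(-163))) = -50337*(1533 + (104 + 163/221)) = -50337*(1533 + 23147/221) = -50337*361940/221 = -1071704340/13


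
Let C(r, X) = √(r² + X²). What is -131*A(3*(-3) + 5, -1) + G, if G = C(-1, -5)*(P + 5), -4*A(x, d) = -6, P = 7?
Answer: -393/2 + 12*√26 ≈ -135.31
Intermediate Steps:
A(x, d) = 3/2 (A(x, d) = -¼*(-6) = 3/2)
C(r, X) = √(X² + r²)
G = 12*√26 (G = √((-5)² + (-1)²)*(7 + 5) = √(25 + 1)*12 = √26*12 = 12*√26 ≈ 61.188)
-131*A(3*(-3) + 5, -1) + G = -131*3/2 + 12*√26 = -393/2 + 12*√26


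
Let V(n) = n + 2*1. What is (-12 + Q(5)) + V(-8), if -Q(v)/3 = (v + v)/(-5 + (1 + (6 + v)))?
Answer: -156/7 ≈ -22.286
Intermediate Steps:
Q(v) = -6*v/(2 + v) (Q(v) = -3*(v + v)/(-5 + (1 + (6 + v))) = -3*2*v/(-5 + (7 + v)) = -3*2*v/(2 + v) = -6*v/(2 + v))
V(n) = 2 + n (V(n) = n + 2 = 2 + n)
(-12 + Q(5)) + V(-8) = (-12 - 6*5/(2 + 5)) + (2 - 8) = (-12 - 6*5/7) - 6 = (-12 - 6*5*⅐) - 6 = (-12 - 30/7) - 6 = -114/7 - 6 = -156/7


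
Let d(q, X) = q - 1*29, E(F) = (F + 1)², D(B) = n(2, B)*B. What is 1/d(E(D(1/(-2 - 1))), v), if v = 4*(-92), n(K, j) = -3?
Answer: -1/25 ≈ -0.040000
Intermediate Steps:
D(B) = -3*B
E(F) = (1 + F)²
v = -368
d(q, X) = -29 + q (d(q, X) = q - 29 = -29 + q)
1/d(E(D(1/(-2 - 1))), v) = 1/(-29 + (1 - 3/(-2 - 1))²) = 1/(-29 + (1 - 3/(-3))²) = 1/(-29 + (1 - 3*(-⅓))²) = 1/(-29 + (1 + 1)²) = 1/(-29 + 2²) = 1/(-29 + 4) = 1/(-25) = -1/25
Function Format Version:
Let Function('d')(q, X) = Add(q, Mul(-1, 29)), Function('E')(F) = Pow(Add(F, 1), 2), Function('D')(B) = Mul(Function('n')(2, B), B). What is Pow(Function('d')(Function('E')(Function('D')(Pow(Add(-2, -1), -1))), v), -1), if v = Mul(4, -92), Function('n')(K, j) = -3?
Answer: Rational(-1, 25) ≈ -0.040000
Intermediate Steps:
Function('D')(B) = Mul(-3, B)
Function('E')(F) = Pow(Add(1, F), 2)
v = -368
Function('d')(q, X) = Add(-29, q) (Function('d')(q, X) = Add(q, -29) = Add(-29, q))
Pow(Function('d')(Function('E')(Function('D')(Pow(Add(-2, -1), -1))), v), -1) = Pow(Add(-29, Pow(Add(1, Mul(-3, Pow(Add(-2, -1), -1))), 2)), -1) = Pow(Add(-29, Pow(Add(1, Mul(-3, Pow(-3, -1))), 2)), -1) = Pow(Add(-29, Pow(Add(1, Mul(-3, Rational(-1, 3))), 2)), -1) = Pow(Add(-29, Pow(Add(1, 1), 2)), -1) = Pow(Add(-29, Pow(2, 2)), -1) = Pow(Add(-29, 4), -1) = Pow(-25, -1) = Rational(-1, 25)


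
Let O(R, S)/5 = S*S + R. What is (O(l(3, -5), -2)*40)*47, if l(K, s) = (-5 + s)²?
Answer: 977600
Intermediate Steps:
O(R, S) = 5*R + 5*S² (O(R, S) = 5*(S*S + R) = 5*(S² + R) = 5*(R + S²) = 5*R + 5*S²)
(O(l(3, -5), -2)*40)*47 = ((5*(-5 - 5)² + 5*(-2)²)*40)*47 = ((5*(-10)² + 5*4)*40)*47 = ((5*100 + 20)*40)*47 = ((500 + 20)*40)*47 = (520*40)*47 = 20800*47 = 977600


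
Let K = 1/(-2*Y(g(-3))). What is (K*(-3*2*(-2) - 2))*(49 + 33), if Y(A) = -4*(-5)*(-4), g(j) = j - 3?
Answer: 41/8 ≈ 5.1250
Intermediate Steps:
g(j) = -3 + j
Y(A) = -80 (Y(A) = 20*(-4) = -80)
K = 1/160 (K = 1/(-2*(-80)) = 1/160 ≈ 0.0062500)
(K*(-3*2*(-2) - 2))*(49 + 33) = ((-3*2*(-2) - 2)/160)*(49 + 33) = ((-6*(-2) - 2)/160)*82 = ((12 - 2)/160)*82 = ((1/160)*10)*82 = (1/16)*82 = 41/8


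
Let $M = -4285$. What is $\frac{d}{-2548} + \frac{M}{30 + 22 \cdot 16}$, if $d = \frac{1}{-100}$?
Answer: $- \frac{545908809}{48666800} \approx -11.217$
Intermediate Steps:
$d = - \frac{1}{100} \approx -0.01$
$\frac{d}{-2548} + \frac{M}{30 + 22 \cdot 16} = - \frac{1}{100 \left(-2548\right)} - \frac{4285}{30 + 22 \cdot 16} = \left(- \frac{1}{100}\right) \left(- \frac{1}{2548}\right) - \frac{4285}{30 + 352} = \frac{1}{254800} - \frac{4285}{382} = - \frac{545908809}{48666800}$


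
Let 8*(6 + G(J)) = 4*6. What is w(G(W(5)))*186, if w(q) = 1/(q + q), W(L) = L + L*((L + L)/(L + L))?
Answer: -31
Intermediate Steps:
W(L) = 2*L (W(L) = L + L*((2*L)/((2*L))) = L + L*((2*L)*(1/(2*L))) = L + L*1 = L + L = 2*L)
G(J) = -3 (G(J) = -6 + (4*6)/8 = -6 + (1/8)*24 = -6 + 3 = -3)
w(q) = 1/(2*q)
w(G(W(5)))*186 = ((1/2)/(-3))*186 = ((1/2)*(-1/3))*186 = -1/6*186 = -31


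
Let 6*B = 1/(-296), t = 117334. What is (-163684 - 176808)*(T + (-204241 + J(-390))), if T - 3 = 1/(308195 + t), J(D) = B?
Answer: 4379598928249884905/62978292 ≈ 6.9541e+10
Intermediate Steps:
B = -1/1776 (B = (⅙)/(-296) = (⅙)*(-1/296) = -1/1776 ≈ -0.00056306)
J(D) = -1/1776
T = 1276588/425529 (T = 3 + 1/(308195 + 117334) = 3 + 1/425529 = 1276588/425529 ≈ 3.0000)
(-163684 - 176808)*(T + (-204241 + J(-390))) = (-163684 - 176808)*(1276588/425529 + (-204241 - 1/1776)) = -340492*(1276588/425529 - 362732017/1776) = -340492*(-51450241747235/251913168) = 4379598928249884905/62978292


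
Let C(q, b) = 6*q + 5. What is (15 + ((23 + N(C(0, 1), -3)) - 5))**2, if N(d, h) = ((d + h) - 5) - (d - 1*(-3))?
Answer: 484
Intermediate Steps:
C(q, b) = 5 + 6*q
N(d, h) = -8 + h (N(d, h) = (-5 + d + h) - (d + 3) = (-5 + d + h) - (3 + d) = (-5 + d + h) + (-3 - d) = -8 + h)
(15 + ((23 + N(C(0, 1), -3)) - 5))**2 = (15 + ((23 + (-8 - 3)) - 5))**2 = (15 + ((23 - 11) - 5))**2 = (15 + (12 - 5))**2 = (15 + 7)**2 = 22**2 = 484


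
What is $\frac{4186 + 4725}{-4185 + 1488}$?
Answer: $- \frac{8911}{2697} \approx -3.304$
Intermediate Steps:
$\frac{4186 + 4725}{-4185 + 1488} = \frac{8911}{-2697} = 8911 \left(- \frac{1}{2697}\right) = - \frac{8911}{2697}$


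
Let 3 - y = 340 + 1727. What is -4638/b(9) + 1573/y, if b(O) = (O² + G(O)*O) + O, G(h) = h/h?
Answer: -360317/7568 ≈ -47.611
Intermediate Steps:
G(h) = 1
y = -2064 (y = 3 - (340 + 1727) = 3 - 1*2067 = 3 - 2067 = -2064)
b(O) = O² + 2*O (b(O) = (O² + 1*O) + O = (O² + O) + O = (O + O²) + O = O² + 2*O)
-4638/b(9) + 1573/y = -4638*1/(9*(2 + 9)) + 1573/(-2064) = -4638/(9*11) + 1573*(-1/2064) = -4638/99 - 1573/2064 = -4638*1/99 - 1573/2064 = -1546/33 - 1573/2064 = -360317/7568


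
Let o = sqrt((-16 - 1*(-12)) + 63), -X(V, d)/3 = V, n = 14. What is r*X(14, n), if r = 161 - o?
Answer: -6762 + 42*sqrt(59) ≈ -6439.4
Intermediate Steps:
X(V, d) = -3*V
o = sqrt(59) (o = sqrt((-16 + 12) + 63) = sqrt(-4 + 63) = sqrt(59) ≈ 7.6811)
r = 161 - sqrt(59) ≈ 153.32
r*X(14, n) = (161 - sqrt(59))*(-3*14) = (161 - sqrt(59))*(-42) = -6762 + 42*sqrt(59)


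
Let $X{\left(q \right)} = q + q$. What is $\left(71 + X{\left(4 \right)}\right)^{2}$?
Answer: $6241$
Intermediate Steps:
$X{\left(q \right)} = 2 q$
$\left(71 + X{\left(4 \right)}\right)^{2} = \left(71 + 2 \cdot 4\right)^{2} = \left(71 + 8\right)^{2} = 79^{2} = 6241$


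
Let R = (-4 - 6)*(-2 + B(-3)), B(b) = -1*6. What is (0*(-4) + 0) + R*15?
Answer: 1200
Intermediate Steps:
B(b) = -6
R = 80 (R = (-4 - 6)*(-2 - 6) = -10*(-8) = 80)
(0*(-4) + 0) + R*15 = (0*(-4) + 0) + 80*15 = (0 + 0) + 1200 = 0 + 1200 = 1200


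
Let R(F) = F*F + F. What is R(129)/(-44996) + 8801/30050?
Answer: -13491088/169016225 ≈ -0.079821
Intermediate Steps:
R(F) = F + F² (R(F) = F² + F = F + F²)
R(129)/(-44996) + 8801/30050 = (129*(1 + 129))/(-44996) + 8801/30050 = (129*130)*(-1/44996) + 8801*(1/30050) = 16770*(-1/44996) + 8801/30050 = -8385/22498 + 8801/30050 = -13491088/169016225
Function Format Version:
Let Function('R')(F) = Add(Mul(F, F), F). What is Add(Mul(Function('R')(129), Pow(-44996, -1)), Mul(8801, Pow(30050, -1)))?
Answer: Rational(-13491088, 169016225) ≈ -0.079821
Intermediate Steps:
Function('R')(F) = Add(F, Pow(F, 2)) (Function('R')(F) = Add(Pow(F, 2), F) = Add(F, Pow(F, 2)))
Add(Mul(Function('R')(129), Pow(-44996, -1)), Mul(8801, Pow(30050, -1))) = Add(Mul(Mul(129, Add(1, 129)), Pow(-44996, -1)), Mul(8801, Pow(30050, -1))) = Add(Mul(Mul(129, 130), Rational(-1, 44996)), Mul(8801, Rational(1, 30050))) = Add(Mul(16770, Rational(-1, 44996)), Rational(8801, 30050)) = Add(Rational(-8385, 22498), Rational(8801, 30050)) = Rational(-13491088, 169016225)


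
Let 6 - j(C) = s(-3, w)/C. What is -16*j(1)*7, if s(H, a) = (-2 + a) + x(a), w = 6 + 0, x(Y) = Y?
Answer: 448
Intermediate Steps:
w = 6
s(H, a) = -2 + 2*a (s(H, a) = (-2 + a) + a = -2 + 2*a)
j(C) = 6 - 10/C (j(C) = 6 - (-2 + 2*6)/C = 6 - (-2 + 12)/C = 6 - 10/C)
-16*j(1)*7 = -16*(6 - 10/1)*7 = -16*(6 - 10*1)*7 = -16*(6 - 10)*7 = -16*(-4)*7 = 64*7 = 448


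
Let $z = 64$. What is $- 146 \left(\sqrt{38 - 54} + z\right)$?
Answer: $-9344 - 584 i \approx -9344.0 - 584.0 i$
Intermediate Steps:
$- 146 \left(\sqrt{38 - 54} + z\right) = - 146 \left(\sqrt{38 - 54} + 64\right) = - 146 \left(\sqrt{-16} + 64\right) = - 146 \left(4 i + 64\right) = - 146 \left(64 + 4 i\right) = -9344 - 584 i$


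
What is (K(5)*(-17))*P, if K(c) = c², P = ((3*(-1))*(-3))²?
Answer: -34425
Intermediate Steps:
P = 81 (P = (-3*(-3))² = 9² = 81)
(K(5)*(-17))*P = (5²*(-17))*81 = (25*(-17))*81 = -425*81 = -34425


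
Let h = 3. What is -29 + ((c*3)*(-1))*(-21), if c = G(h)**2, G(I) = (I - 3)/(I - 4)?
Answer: -29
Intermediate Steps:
G(I) = (-3 + I)/(-4 + I)
c = 0 (c = ((-3 + 3)/(-4 + 3))**2 = (0/(-1))**2 = (-1*0)**2 = 0**2 = 0)
-29 + ((c*3)*(-1))*(-21) = -29 + ((0*3)*(-1))*(-21) = -29 + (0*(-1))*(-21) = -29 + 0*(-21) = -29 + 0 = -29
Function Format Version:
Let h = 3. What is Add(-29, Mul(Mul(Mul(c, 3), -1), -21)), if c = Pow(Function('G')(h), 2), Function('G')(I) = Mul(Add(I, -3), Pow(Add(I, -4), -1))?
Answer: -29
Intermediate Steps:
Function('G')(I) = Mul(Pow(Add(-4, I), -1), Add(-3, I)) (Function('G')(I) = Mul(Add(-3, I), Pow(Add(-4, I), -1)) = Mul(Pow(Add(-4, I), -1), Add(-3, I)))
c = 0 (c = Pow(Mul(Pow(Add(-4, 3), -1), Add(-3, 3)), 2) = Pow(Mul(Pow(-1, -1), 0), 2) = Pow(Mul(-1, 0), 2) = Pow(0, 2) = 0)
Add(-29, Mul(Mul(Mul(c, 3), -1), -21)) = Add(-29, Mul(Mul(Mul(0, 3), -1), -21)) = Add(-29, Mul(Mul(0, -1), -21)) = Add(-29, Mul(0, -21)) = Add(-29, 0) = -29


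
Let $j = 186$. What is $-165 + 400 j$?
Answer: $74235$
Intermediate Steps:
$-165 + 400 j = -165 + 400 \cdot 186 = -165 + 74400 = 74235$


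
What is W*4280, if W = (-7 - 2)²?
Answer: 346680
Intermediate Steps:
W = 81 (W = (-9)² = 81)
W*4280 = 81*4280 = 346680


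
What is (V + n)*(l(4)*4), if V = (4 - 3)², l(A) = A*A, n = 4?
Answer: 320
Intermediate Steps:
l(A) = A²
V = 1 (V = 1² = 1)
(V + n)*(l(4)*4) = (1 + 4)*(4²*4) = 5*(16*4) = 5*64 = 320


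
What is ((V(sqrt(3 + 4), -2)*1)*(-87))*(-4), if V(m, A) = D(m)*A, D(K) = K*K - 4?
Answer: -2088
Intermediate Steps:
D(K) = -4 + K**2 (D(K) = K**2 - 4 = -4 + K**2)
V(m, A) = A*(-4 + m**2) (V(m, A) = (-4 + m**2)*A = A*(-4 + m**2))
((V(sqrt(3 + 4), -2)*1)*(-87))*(-4) = ((-2*(-4 + (sqrt(3 + 4))**2)*1)*(-87))*(-4) = ((-2*(-4 + (sqrt(7))**2)*1)*(-87))*(-4) = ((-2*(-4 + 7)*1)*(-87))*(-4) = ((-2*3*1)*(-87))*(-4) = (-6*1*(-87))*(-4) = -6*(-87)*(-4) = 522*(-4) = -2088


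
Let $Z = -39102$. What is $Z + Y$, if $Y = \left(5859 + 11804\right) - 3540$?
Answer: $-24979$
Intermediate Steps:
$Y = 14123$ ($Y = 17663 - 3540 = 14123$)
$Z + Y = -39102 + 14123 = -24979$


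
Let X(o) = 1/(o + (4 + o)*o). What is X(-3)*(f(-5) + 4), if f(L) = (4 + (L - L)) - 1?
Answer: -7/6 ≈ -1.1667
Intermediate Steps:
f(L) = 3 (f(L) = (4 + 0) - 1 = 4 - 1 = 3)
X(o) = 1/(o + o*(4 + o))
X(-3)*(f(-5) + 4) = (1/((-3)*(5 - 3)))*(3 + 4) = -⅓/2*7 = -⅓*½*7 = -⅙*7 = -7/6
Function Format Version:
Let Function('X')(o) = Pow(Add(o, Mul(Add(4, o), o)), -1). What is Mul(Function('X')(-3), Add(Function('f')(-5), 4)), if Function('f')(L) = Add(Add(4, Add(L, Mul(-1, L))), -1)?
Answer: Rational(-7, 6) ≈ -1.1667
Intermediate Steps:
Function('f')(L) = 3 (Function('f')(L) = Add(Add(4, 0), -1) = Add(4, -1) = 3)
Function('X')(o) = Pow(Add(o, Mul(o, Add(4, o))), -1)
Mul(Function('X')(-3), Add(Function('f')(-5), 4)) = Mul(Mul(Pow(-3, -1), Pow(Add(5, -3), -1)), Add(3, 4)) = Mul(Mul(Rational(-1, 3), Pow(2, -1)), 7) = Mul(Mul(Rational(-1, 3), Rational(1, 2)), 7) = Mul(Rational(-1, 6), 7) = Rational(-7, 6)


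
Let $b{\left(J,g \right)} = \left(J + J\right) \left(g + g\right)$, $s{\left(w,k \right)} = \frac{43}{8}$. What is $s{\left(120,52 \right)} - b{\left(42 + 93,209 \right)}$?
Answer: $- \frac{902837}{8} \approx -1.1285 \cdot 10^{5}$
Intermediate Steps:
$s{\left(w,k \right)} = \frac{43}{8}$ ($s{\left(w,k \right)} = 43 \cdot \frac{1}{8} = \frac{43}{8}$)
$b{\left(J,g \right)} = 4 J g$ ($b{\left(J,g \right)} = 2 J 2 g = 4 J g$)
$s{\left(120,52 \right)} - b{\left(42 + 93,209 \right)} = \frac{43}{8} - 4 \left(42 + 93\right) 209 = \frac{43}{8} - 4 \cdot 135 \cdot 209 = \frac{43}{8} - 112860 = - \frac{902837}{8}$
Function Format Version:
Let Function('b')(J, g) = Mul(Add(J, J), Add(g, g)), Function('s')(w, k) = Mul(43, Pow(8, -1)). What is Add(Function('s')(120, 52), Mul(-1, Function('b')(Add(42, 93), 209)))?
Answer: Rational(-902837, 8) ≈ -1.1285e+5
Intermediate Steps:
Function('s')(w, k) = Rational(43, 8) (Function('s')(w, k) = Mul(43, Rational(1, 8)) = Rational(43, 8))
Function('b')(J, g) = Mul(4, J, g) (Function('b')(J, g) = Mul(Mul(2, J), Mul(2, g)) = Mul(4, J, g))
Add(Function('s')(120, 52), Mul(-1, Function('b')(Add(42, 93), 209))) = Add(Rational(43, 8), Mul(-1, Mul(4, Add(42, 93), 209))) = Add(Rational(43, 8), Mul(-1, Mul(4, 135, 209))) = Add(Rational(43, 8), Mul(-1, 112860)) = Add(Rational(43, 8), -112860) = Rational(-902837, 8)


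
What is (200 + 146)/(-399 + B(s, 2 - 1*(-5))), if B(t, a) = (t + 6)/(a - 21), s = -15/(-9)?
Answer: -84/97 ≈ -0.86598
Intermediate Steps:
s = 5/3 (s = -15*(-⅑) = 5/3 ≈ 1.6667)
B(t, a) = (6 + t)/(-21 + a)
(200 + 146)/(-399 + B(s, 2 - 1*(-5))) = (200 + 146)/(-399 + (6 + 5/3)/(-21 + (2 - 1*(-5)))) = 346/(-399 + (23/3)/(-21 + (2 + 5))) = 346/(-399 + (23/3)/(-21 + 7)) = 346/(-399 + (23/3)/(-14)) = 346/(-399 - 1/14*23/3) = 346/(-399 - 23/42) = 346/(-16781/42) = 346*(-42/16781) = -84/97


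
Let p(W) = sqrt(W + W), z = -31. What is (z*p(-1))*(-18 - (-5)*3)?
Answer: 93*I*sqrt(2) ≈ 131.52*I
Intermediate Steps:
p(W) = sqrt(2)*sqrt(W) (p(W) = sqrt(2*W) = sqrt(2)*sqrt(W))
(z*p(-1))*(-18 - (-5)*3) = (-31*sqrt(2)*sqrt(-1))*(-18 - (-5)*3) = (-31*sqrt(2)*I)*(-18 - 1*(-15)) = (-31*I*sqrt(2))*(-18 + 15) = -31*I*sqrt(2)*(-3) = 93*I*sqrt(2)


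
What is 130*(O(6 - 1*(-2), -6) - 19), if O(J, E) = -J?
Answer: -3510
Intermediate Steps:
130*(O(6 - 1*(-2), -6) - 19) = 130*(-(6 - 1*(-2)) - 19) = 130*(-(6 + 2) - 19) = 130*(-1*8 - 19) = 130*(-8 - 19) = 130*(-27) = -3510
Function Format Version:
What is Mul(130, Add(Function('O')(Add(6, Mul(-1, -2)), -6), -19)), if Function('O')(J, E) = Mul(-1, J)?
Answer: -3510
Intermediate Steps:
Mul(130, Add(Function('O')(Add(6, Mul(-1, -2)), -6), -19)) = Mul(130, Add(Mul(-1, Add(6, Mul(-1, -2))), -19)) = Mul(130, Add(Mul(-1, Add(6, 2)), -19)) = Mul(130, Add(Mul(-1, 8), -19)) = Mul(130, Add(-8, -19)) = Mul(130, -27) = -3510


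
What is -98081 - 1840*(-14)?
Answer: -72321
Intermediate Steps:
-98081 - 1840*(-14) = -98081 + 25760 = -72321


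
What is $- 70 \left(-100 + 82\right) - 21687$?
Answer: $-20427$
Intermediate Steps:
$- 70 \left(-100 + 82\right) - 21687 = \left(-70\right) \left(-18\right) - 21687 = 1260 - 21687 = -20427$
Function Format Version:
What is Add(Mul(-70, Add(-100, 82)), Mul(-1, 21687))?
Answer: -20427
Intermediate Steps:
Add(Mul(-70, Add(-100, 82)), Mul(-1, 21687)) = Add(Mul(-70, -18), -21687) = Add(1260, -21687) = -20427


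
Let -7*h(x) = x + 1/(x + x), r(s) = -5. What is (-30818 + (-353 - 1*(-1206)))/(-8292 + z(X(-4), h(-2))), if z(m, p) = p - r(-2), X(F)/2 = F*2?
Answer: 839020/232027 ≈ 3.6160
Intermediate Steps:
X(F) = 4*F (X(F) = 2*(F*2) = 2*(2*F) = 4*F)
h(x) = -x/7 - 1/(14*x) (h(x) = -(x + 1/(x + x))/7 = -(x + 1/(2*x))/7 = -x/7 - 1/(14*x))
z(m, p) = 5 + p (z(m, p) = p - 1*(-5) = p + 5 = 5 + p)
(-30818 + (-353 - 1*(-1206)))/(-8292 + z(X(-4), h(-2))) = (-30818 + (-353 - 1*(-1206)))/(-8292 + (5 + (-⅐*(-2) - 1/14/(-2)))) = (-30818 + (-353 + 1206))/(-8292 + (5 + (2/7 - 1/14*(-½)))) = (-30818 + 853)/(-8292 + (5 + (2/7 + 1/28))) = -29965/(-8292 + (5 + 9/28)) = -29965/(-8292 + 149/28) = -29965/(-232027/28) = -29965*(-28/232027) = 839020/232027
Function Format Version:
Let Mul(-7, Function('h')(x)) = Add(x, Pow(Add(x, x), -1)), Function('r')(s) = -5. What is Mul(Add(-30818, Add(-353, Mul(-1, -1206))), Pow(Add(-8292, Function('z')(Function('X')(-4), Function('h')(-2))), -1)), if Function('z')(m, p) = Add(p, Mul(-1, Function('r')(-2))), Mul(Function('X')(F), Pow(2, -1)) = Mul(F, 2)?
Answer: Rational(839020, 232027) ≈ 3.6160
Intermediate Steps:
Function('X')(F) = Mul(4, F) (Function('X')(F) = Mul(2, Mul(F, 2)) = Mul(2, Mul(2, F)) = Mul(4, F))
Function('h')(x) = Add(Mul(Rational(-1, 7), x), Mul(Rational(-1, 14), Pow(x, -1))) (Function('h')(x) = Mul(Rational(-1, 7), Add(x, Pow(Add(x, x), -1))) = Mul(Rational(-1, 7), Add(x, Pow(Mul(2, x), -1))) = Mul(Rational(-1, 7), Add(x, Mul(Rational(1, 2), Pow(x, -1)))) = Add(Mul(Rational(-1, 7), x), Mul(Rational(-1, 14), Pow(x, -1))))
Function('z')(m, p) = Add(5, p) (Function('z')(m, p) = Add(p, Mul(-1, -5)) = Add(p, 5) = Add(5, p))
Mul(Add(-30818, Add(-353, Mul(-1, -1206))), Pow(Add(-8292, Function('z')(Function('X')(-4), Function('h')(-2))), -1)) = Mul(Add(-30818, Add(-353, Mul(-1, -1206))), Pow(Add(-8292, Add(5, Add(Mul(Rational(-1, 7), -2), Mul(Rational(-1, 14), Pow(-2, -1))))), -1)) = Mul(Add(-30818, Add(-353, 1206)), Pow(Add(-8292, Add(5, Add(Rational(2, 7), Mul(Rational(-1, 14), Rational(-1, 2))))), -1)) = Mul(Add(-30818, 853), Pow(Add(-8292, Add(5, Add(Rational(2, 7), Rational(1, 28)))), -1)) = Mul(-29965, Pow(Add(-8292, Add(5, Rational(9, 28))), -1)) = Mul(-29965, Pow(Add(-8292, Rational(149, 28)), -1)) = Mul(-29965, Pow(Rational(-232027, 28), -1)) = Mul(-29965, Rational(-28, 232027)) = Rational(839020, 232027)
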